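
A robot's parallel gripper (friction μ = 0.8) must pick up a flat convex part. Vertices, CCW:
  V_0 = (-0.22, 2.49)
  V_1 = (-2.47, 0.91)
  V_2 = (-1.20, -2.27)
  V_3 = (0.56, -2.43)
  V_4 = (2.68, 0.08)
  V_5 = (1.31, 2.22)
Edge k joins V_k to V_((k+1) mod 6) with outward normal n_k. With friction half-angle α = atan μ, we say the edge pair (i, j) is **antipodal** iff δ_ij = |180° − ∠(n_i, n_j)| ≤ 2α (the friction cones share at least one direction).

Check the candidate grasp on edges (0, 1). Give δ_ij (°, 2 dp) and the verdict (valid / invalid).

α = atan 0.8 = 38.66°;  2α = 77.32°
edge 0: e_0 = (-2.25, -1.58);  n_0 = (-0.5747, +0.8184)
edge 1: e_1 = (+1.27, -3.18);  n_1 = (-0.9287, -0.3709)
∠(n_0, n_1) = 76.69°
δ = |180° − 76.69°| = 103.31°
103.31° > 2α = 77.32°  →  invalid

δ = 103.31°, invalid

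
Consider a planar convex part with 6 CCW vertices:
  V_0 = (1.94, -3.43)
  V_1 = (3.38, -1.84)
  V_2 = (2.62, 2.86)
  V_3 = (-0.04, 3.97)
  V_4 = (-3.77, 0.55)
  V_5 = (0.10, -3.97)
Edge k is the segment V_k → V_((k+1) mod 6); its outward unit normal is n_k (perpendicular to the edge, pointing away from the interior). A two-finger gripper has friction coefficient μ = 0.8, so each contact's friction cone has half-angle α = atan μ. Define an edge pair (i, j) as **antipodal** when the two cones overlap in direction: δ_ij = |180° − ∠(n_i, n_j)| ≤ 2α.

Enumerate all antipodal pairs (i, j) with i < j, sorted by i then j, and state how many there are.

count = 7; pairs: (0,2), (0,3), (1,3), (1,4), (2,4), (2,5), (3,5)

α = atan 0.8 = 38.66°;  2α = 77.32°
n_0 = (+0.7412, -0.6713)
n_1 = (+0.9872, +0.1596)
n_2 = (+0.3851, +0.9229)
n_3 = (-0.6758, +0.7371)
n_4 = (-0.7596, -0.6504)
n_5 = (+0.2816, -0.9595)
  (0,1): δ = 128.65°  ·
  (0,2): δ = 70.48°  ✓
  (0,3): δ = 5.32°  ✓
  (0,4): δ = 82.74°  ·
  (0,5): δ = 148.52°  ·
  (1,2): δ = 121.84°  ·
  (1,3): δ = 56.67°  ✓
  (1,4): δ = 31.38°  ✓
  (1,5): δ = 97.17°  ·
  (2,3): δ = 114.83°  ·
  (2,4): δ = 26.78°  ✓
  (2,5): δ = 39.01°  ✓
  (3,4): δ = 91.95°  ·
  (3,5): δ = 26.16°  ✓
  (4,5): δ = 114.21°  ·
antipodal pairs: 7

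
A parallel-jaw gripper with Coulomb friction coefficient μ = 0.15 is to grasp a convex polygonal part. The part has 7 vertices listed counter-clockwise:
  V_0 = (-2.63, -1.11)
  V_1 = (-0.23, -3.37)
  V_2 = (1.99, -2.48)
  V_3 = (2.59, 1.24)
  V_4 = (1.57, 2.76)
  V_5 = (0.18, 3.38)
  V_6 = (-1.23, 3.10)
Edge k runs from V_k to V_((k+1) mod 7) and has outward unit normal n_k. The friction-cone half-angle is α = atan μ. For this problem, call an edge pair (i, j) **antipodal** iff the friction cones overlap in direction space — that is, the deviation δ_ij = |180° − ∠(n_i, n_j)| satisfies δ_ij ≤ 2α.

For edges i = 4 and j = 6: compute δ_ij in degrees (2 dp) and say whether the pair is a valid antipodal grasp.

α = atan 0.15 = 8.53°;  2α = 17.06°
edge 4: e_4 = (-1.39, +0.62);  n_4 = (+0.4074, +0.9133)
edge 6: e_6 = (-1.40, -4.21);  n_6 = (-0.9489, +0.3156)
∠(n_4, n_6) = 95.64°
δ = |180° − 95.64°| = 84.36°
84.36° > 2α = 17.06°  →  invalid

δ = 84.36°, invalid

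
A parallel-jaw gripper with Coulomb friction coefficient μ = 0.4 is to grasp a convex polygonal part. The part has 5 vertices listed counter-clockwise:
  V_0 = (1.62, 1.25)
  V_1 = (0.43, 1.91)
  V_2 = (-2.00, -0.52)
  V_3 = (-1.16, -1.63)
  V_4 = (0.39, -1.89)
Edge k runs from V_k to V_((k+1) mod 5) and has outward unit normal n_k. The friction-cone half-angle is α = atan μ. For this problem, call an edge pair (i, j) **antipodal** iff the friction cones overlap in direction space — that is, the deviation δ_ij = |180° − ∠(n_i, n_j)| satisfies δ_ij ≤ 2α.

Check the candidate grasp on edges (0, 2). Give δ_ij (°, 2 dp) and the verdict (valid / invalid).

δ = 23.87°, valid

α = atan 0.4 = 21.80°;  2α = 43.60°
edge 0: e_0 = (-1.19, +0.66);  n_0 = (+0.4850, +0.8745)
edge 2: e_2 = (+0.84, -1.11);  n_2 = (-0.7974, -0.6034)
∠(n_0, n_2) = 156.13°
δ = |180° − 156.13°| = 23.87°
23.87° ≤ 2α = 43.60°  →  valid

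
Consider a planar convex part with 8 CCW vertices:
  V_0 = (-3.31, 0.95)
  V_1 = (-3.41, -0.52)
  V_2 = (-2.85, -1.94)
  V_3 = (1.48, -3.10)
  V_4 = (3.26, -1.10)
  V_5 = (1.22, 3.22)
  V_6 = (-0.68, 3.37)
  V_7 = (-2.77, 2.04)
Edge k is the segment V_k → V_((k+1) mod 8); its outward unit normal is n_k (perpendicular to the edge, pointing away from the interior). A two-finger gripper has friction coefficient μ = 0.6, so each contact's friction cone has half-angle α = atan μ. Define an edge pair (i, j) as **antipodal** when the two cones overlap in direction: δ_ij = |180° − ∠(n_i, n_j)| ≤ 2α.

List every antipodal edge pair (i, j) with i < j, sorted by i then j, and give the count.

α = atan 0.6 = 30.96°;  2α = 61.93°
n_0 = (-0.9977, +0.0679)
n_1 = (-0.9303, -0.3669)
n_2 = (-0.2588, -0.9659)
n_3 = (+0.7470, -0.6648)
n_4 = (+0.9042, +0.4270)
n_5 = (+0.0787, +0.9969)
n_6 = (-0.5369, +0.8437)
n_7 = (-0.8961, +0.4439)
  (0,1): δ = 154.59°  ·
  (0,2): δ = 101.11°  ·
  (0,3): δ = 37.78°  ✓
  (0,4): δ = 29.17°  ✓
  (0,5): δ = 89.38°  ·
  (0,6): δ = 126.36°  ·
  (0,7): δ = 157.54°  ·
  (1,2): δ = 126.52°  ·
  (1,3): δ = 63.19°  ·
  (1,4): δ = 3.76°  ✓
  (1,5): δ = 63.96°  ·
  (1,6): δ = 100.95°  ·
  (1,7): δ = 132.12°  ·
  (2,3): δ = 116.67°  ·
  (2,4): δ = 49.72°  ✓
  (2,5): δ = 10.48°  ✓
  (2,6): δ = 47.47°  ✓
  (2,7): δ = 78.64°  ·
  (3,4): δ = 113.05°  ·
  (3,5): δ = 52.84°  ✓
  (3,6): δ = 15.86°  ✓
  (3,7): δ = 15.31°  ✓
  (4,5): δ = 119.79°  ·
  (4,6): δ = 82.81°  ·
  (4,7): δ = 51.63°  ✓
  (5,6): δ = 143.01°  ·
  (5,7): δ = 111.84°  ·
  (6,7): δ = 148.83°  ·
antipodal pairs: 10

count = 10; pairs: (0,3), (0,4), (1,4), (2,4), (2,5), (2,6), (3,5), (3,6), (3,7), (4,7)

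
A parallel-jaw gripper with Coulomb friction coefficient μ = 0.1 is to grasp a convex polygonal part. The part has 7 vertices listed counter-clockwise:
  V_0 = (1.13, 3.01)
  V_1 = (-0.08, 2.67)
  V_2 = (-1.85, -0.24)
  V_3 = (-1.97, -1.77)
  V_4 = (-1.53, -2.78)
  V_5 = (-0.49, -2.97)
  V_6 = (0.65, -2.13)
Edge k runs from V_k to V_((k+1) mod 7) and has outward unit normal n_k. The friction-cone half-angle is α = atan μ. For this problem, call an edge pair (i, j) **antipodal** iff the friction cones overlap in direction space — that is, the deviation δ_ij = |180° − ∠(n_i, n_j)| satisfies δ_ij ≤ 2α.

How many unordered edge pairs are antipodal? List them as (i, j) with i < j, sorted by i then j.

α = atan 0.1 = 5.71°;  2α = 11.42°
n_0 = (-0.2705, +0.9627)
n_1 = (-0.8544, +0.5197)
n_2 = (-0.9969, +0.0782)
n_3 = (-0.9168, -0.3994)
n_4 = (-0.1797, -0.9837)
n_5 = (+0.5932, -0.8051)
n_6 = (+0.9957, -0.0930)
  (0,1): δ = 137.00°  ·
  (0,2): δ = 110.18°  ·
  (0,3): δ = 82.15°  ·
  (0,4): δ = 26.05°  ·
  (0,5): δ = 20.69°  ·
  (0,6): δ = 68.97°  ·
  (1,2): δ = 153.17°  ·
  (1,3): δ = 125.15°  ·
  (1,4): δ = 69.04°  ·
  (1,5): δ = 22.31°  ·
  (1,6): δ = 25.97°  ·
  (2,3): δ = 151.98°  ·
  (2,4): δ = 95.87°  ·
  (2,5): δ = 49.13°  ·
  (2,6): δ = 0.85°  ✓
  (3,4): δ = 123.89°  ·
  (3,5): δ = 77.16°  ·
  (3,6): δ = 28.88°  ·
  (4,5): δ = 133.26°  ·
  (4,6): δ = 84.98°  ·
  (5,6): δ = 131.72°  ·
antipodal pairs: 1

count = 1; pairs: (2,6)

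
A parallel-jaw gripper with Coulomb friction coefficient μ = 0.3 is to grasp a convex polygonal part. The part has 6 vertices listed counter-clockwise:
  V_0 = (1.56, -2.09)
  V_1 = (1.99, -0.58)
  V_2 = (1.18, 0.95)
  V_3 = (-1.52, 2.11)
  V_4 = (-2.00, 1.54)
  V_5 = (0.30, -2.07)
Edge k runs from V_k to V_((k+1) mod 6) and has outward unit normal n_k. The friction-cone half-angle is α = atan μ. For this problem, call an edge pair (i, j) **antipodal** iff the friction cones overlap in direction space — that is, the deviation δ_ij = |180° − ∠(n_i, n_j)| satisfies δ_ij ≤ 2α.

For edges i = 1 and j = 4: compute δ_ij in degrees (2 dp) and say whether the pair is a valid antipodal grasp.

α = atan 0.3 = 16.70°;  2α = 33.40°
edge 1: e_1 = (-0.81, +1.53);  n_1 = (+0.8838, +0.4679)
edge 4: e_4 = (+2.30, -3.61);  n_4 = (-0.8434, -0.5373)
∠(n_1, n_4) = 175.40°
δ = |180° − 175.40°| = 4.60°
4.60° ≤ 2α = 33.40°  →  valid

δ = 4.60°, valid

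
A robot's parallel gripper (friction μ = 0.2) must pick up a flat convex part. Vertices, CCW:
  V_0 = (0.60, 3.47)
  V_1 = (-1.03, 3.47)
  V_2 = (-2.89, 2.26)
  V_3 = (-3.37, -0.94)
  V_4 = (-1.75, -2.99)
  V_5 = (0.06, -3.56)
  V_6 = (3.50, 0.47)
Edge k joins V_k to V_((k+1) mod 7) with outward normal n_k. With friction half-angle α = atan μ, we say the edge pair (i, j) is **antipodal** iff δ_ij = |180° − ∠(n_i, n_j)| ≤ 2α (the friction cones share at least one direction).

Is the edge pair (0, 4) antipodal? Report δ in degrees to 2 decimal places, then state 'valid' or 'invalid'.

δ = 17.48°, valid

α = atan 0.2 = 11.31°;  2α = 22.62°
edge 0: e_0 = (-1.63, +0.00);  n_0 = (+0.0000, +1.0000)
edge 4: e_4 = (+1.81, -0.57);  n_4 = (-0.3004, -0.9538)
∠(n_0, n_4) = 162.52°
δ = |180° − 162.52°| = 17.48°
17.48° ≤ 2α = 22.62°  →  valid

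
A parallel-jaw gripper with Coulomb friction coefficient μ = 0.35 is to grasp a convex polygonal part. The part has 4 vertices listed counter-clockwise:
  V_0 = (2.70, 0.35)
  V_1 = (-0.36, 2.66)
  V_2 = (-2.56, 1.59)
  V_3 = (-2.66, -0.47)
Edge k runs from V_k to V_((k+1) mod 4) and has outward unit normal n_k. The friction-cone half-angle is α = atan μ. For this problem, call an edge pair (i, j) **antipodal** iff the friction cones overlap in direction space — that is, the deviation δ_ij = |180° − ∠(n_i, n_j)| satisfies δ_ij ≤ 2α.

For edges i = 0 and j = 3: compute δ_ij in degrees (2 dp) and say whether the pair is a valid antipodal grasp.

δ = 45.75°, invalid

α = atan 0.35 = 19.29°;  2α = 38.58°
edge 0: e_0 = (-3.06, +2.31);  n_0 = (+0.6025, +0.7981)
edge 3: e_3 = (+5.36, +0.82);  n_3 = (+0.1512, -0.9885)
∠(n_0, n_3) = 134.25°
δ = |180° − 134.25°| = 45.75°
45.75° > 2α = 38.58°  →  invalid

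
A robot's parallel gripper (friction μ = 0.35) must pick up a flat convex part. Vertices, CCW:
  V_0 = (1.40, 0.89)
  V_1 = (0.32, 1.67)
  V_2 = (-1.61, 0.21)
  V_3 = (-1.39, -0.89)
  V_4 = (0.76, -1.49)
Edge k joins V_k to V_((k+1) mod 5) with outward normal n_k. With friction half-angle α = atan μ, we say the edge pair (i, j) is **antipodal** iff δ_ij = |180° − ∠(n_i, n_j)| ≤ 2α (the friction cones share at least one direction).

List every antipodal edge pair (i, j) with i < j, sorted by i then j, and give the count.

α = atan 0.35 = 19.29°;  2α = 38.58°
n_0 = (+0.5855, +0.8107)
n_1 = (-0.6033, +0.7975)
n_2 = (-0.9806, -0.1961)
n_3 = (-0.2688, -0.9632)
n_4 = (+0.9657, -0.2597)
  (0,1): δ = 107.06°  ·
  (0,2): δ = 42.85°  ·
  (0,3): δ = 20.24°  ✓
  (0,4): δ = 110.79°  ·
  (1,2): δ = 115.80°  ·
  (1,3): δ = 52.70°  ·
  (1,4): δ = 37.84°  ✓
  (2,3): δ = 116.90°  ·
  (2,4): δ = 26.36°  ✓
  (3,4): δ = 89.46°  ·
antipodal pairs: 3

count = 3; pairs: (0,3), (1,4), (2,4)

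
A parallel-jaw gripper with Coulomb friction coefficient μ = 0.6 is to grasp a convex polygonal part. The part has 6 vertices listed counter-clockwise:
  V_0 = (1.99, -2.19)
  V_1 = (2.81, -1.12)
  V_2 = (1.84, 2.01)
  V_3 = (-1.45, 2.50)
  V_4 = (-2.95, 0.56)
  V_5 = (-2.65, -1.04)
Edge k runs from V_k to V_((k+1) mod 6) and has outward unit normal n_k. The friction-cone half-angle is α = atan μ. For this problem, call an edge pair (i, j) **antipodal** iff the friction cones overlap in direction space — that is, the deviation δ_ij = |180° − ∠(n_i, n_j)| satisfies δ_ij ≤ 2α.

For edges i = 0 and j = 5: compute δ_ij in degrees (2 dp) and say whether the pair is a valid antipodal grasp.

α = atan 0.6 = 30.96°;  2α = 61.93°
edge 0: e_0 = (+0.82, +1.07);  n_0 = (+0.7937, -0.6083)
edge 5: e_5 = (+4.64, -1.15);  n_5 = (-0.2406, -0.9706)
∠(n_0, n_5) = 66.46°
δ = |180° − 66.46°| = 113.54°
113.54° > 2α = 61.93°  →  invalid

δ = 113.54°, invalid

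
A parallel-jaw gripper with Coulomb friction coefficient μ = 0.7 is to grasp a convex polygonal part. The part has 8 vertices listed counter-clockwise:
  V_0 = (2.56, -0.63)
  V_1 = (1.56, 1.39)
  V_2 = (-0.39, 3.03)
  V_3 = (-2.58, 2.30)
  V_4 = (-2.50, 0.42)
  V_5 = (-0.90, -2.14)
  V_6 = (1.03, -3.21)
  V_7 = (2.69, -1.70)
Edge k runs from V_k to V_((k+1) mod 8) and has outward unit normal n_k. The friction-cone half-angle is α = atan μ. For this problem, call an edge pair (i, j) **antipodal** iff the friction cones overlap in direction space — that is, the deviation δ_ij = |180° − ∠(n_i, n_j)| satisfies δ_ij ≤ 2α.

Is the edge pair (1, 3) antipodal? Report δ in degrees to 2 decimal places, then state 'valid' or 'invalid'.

δ = 47.50°, valid

α = atan 0.7 = 34.99°;  2α = 69.98°
edge 1: e_1 = (-1.95, +1.64);  n_1 = (+0.6437, +0.7653)
edge 3: e_3 = (+0.08, -1.88);  n_3 = (-0.9991, -0.0425)
∠(n_1, n_3) = 132.50°
δ = |180° − 132.50°| = 47.50°
47.50° ≤ 2α = 69.98°  →  valid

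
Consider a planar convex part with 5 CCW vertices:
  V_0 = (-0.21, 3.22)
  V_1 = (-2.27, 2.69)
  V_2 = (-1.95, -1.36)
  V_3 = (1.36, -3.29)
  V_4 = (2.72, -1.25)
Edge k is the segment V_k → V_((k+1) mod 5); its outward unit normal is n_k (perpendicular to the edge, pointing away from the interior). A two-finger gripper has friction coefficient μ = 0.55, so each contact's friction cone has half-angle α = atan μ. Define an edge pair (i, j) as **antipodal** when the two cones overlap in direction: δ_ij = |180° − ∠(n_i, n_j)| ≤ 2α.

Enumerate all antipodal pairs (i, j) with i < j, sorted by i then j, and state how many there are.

α = atan 0.55 = 28.81°;  2α = 57.62°
n_0 = (-0.2492, +0.9685)
n_1 = (-0.9969, -0.0788)
n_2 = (-0.5037, -0.8639)
n_3 = (+0.8321, -0.5547)
n_4 = (+0.8363, +0.5482)
  (0,1): δ = 99.91°  ·
  (0,2): δ = 44.67°  ✓
  (0,3): δ = 41.88°  ✓
  (0,4): δ = 108.82°  ·
  (1,2): δ = 124.76°  ·
  (1,3): δ = 38.21°  ✓
  (1,4): δ = 28.73°  ✓
  (2,3): δ = 93.44°  ·
  (2,4): δ = 26.51°  ✓
  (3,4): δ = 113.07°  ·
antipodal pairs: 5

count = 5; pairs: (0,2), (0,3), (1,3), (1,4), (2,4)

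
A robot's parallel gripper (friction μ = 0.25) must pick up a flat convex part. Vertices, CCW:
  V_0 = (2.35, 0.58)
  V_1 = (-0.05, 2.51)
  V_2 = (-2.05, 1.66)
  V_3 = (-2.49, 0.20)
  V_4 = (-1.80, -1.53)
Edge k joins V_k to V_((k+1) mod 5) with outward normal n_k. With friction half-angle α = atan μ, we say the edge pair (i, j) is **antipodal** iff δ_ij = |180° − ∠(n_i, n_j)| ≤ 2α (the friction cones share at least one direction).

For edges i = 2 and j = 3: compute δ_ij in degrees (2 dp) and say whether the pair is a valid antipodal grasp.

δ = 141.48°, invalid

α = atan 0.25 = 14.04°;  2α = 28.07°
edge 2: e_2 = (-0.44, -1.46);  n_2 = (-0.9575, +0.2886)
edge 3: e_3 = (+0.69, -1.73);  n_3 = (-0.9288, -0.3705)
∠(n_2, n_3) = 38.52°
δ = |180° − 38.52°| = 141.48°
141.48° > 2α = 28.07°  →  invalid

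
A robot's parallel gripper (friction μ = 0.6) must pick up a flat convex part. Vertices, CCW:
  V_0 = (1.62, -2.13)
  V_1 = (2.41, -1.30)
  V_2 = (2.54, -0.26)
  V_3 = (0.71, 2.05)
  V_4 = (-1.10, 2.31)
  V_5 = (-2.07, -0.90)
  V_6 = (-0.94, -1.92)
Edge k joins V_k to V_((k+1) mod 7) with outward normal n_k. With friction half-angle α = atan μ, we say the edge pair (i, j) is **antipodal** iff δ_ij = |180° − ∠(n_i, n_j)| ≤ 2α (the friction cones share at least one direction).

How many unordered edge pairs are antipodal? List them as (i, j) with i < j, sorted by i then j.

count = 9; pairs: (0,3), (0,4), (1,4), (1,5), (2,4), (2,5), (2,6), (3,5), (3,6)

α = atan 0.6 = 30.96°;  2α = 61.93°
n_0 = (+0.7243, -0.6894)
n_1 = (+0.9923, -0.1240)
n_2 = (+0.7838, +0.6210)
n_3 = (+0.1422, +0.9898)
n_4 = (-0.9572, +0.2893)
n_5 = (-0.6701, -0.7423)
n_6 = (-0.0818, -0.9967)
  (0,1): δ = 143.54°  ·
  (0,2): δ = 98.03°  ·
  (0,3): δ = 54.59°  ✓
  (0,4): δ = 26.77°  ✓
  (0,5): δ = 91.51°  ·
  (0,6): δ = 128.90°  ·
  (1,2): δ = 134.49°  ·
  (1,3): δ = 91.05°  ·
  (1,4): δ = 9.69°  ✓
  (1,5): δ = 55.05°  ✓
  (1,6): δ = 92.44°  ·
  (2,3): δ = 136.56°  ·
  (2,4): δ = 55.20°  ✓
  (2,5): δ = 9.54°  ✓
  (2,6): δ = 46.92°  ✓
  (3,4): δ = 98.64°  ·
  (3,5): δ = 33.90°  ✓
  (3,6): δ = 3.48°  ✓
  (4,5): δ = 115.26°  ·
  (4,6): δ = 77.88°  ·
  (5,6): δ = 142.62°  ·
antipodal pairs: 9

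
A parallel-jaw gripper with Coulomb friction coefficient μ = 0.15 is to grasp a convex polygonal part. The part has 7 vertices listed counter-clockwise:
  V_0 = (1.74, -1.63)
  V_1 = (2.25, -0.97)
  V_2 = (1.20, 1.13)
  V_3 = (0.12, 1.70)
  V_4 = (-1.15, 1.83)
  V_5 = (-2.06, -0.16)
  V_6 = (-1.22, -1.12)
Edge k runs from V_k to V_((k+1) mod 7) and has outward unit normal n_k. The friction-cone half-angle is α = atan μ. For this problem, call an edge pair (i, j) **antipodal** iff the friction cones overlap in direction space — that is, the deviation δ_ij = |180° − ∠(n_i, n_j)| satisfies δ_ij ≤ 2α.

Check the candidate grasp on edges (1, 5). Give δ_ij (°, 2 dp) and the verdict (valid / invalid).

α = atan 0.15 = 8.53°;  2α = 17.06°
edge 1: e_1 = (-1.05, +2.10);  n_1 = (+0.8944, +0.4472)
edge 5: e_5 = (+0.84, -0.96);  n_5 = (-0.7526, -0.6585)
∠(n_1, n_5) = 165.38°
δ = |180° − 165.38°| = 14.62°
14.62° ≤ 2α = 17.06°  →  valid

δ = 14.62°, valid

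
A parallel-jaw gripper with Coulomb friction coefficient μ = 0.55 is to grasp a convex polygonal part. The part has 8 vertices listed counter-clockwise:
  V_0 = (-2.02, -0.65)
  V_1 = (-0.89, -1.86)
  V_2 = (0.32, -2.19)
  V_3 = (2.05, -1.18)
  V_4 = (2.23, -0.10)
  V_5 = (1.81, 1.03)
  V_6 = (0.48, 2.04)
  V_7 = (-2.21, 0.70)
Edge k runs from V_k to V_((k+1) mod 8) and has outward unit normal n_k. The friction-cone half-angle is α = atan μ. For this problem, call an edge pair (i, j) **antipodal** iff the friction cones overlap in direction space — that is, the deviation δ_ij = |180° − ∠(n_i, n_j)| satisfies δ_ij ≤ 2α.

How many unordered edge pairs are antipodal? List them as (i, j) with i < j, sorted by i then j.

α = atan 0.55 = 28.81°;  2α = 57.62°
n_0 = (-0.7309, -0.6825)
n_1 = (-0.2631, -0.9648)
n_2 = (+0.5042, -0.8636)
n_3 = (+0.9864, -0.1644)
n_4 = (+0.9373, +0.3484)
n_5 = (+0.6048, +0.7964)
n_6 = (-0.4459, +0.8951)
n_7 = (-0.9902, -0.1394)
  (0,1): δ = 148.30°  ·
  (0,2): δ = 102.76°  ·
  (0,3): δ = 52.50°  ✓
  (0,4): δ = 22.65°  ✓
  (0,5): δ = 9.75°  ✓
  (0,6): δ = 73.44°  ·
  (0,7): δ = 144.97°  ·
  (1,2): δ = 134.47°  ·
  (1,3): δ = 84.21°  ·
  (1,4): δ = 54.36°  ✓
  (1,5): δ = 21.96°  ✓
  (1,6): δ = 41.73°  ✓
  (1,7): δ = 113.27°  ·
  (2,3): δ = 129.74°  ·
  (2,4): δ = 99.89°  ·
  (2,5): δ = 67.49°  ·
  (2,6): δ = 3.80°  ✓
  (2,7): δ = 67.73°  ·
  (3,4): δ = 150.15°  ·
  (3,5): δ = 117.75°  ·
  (3,6): δ = 54.06°  ✓
  (3,7): δ = 17.47°  ✓
  (4,5): δ = 147.60°  ·
  (4,6): δ = 83.91°  ·
  (4,7): δ = 12.38°  ✓
  (5,6): δ = 116.31°  ·
  (5,7): δ = 44.78°  ✓
  (6,7): δ = 108.47°  ·
antipodal pairs: 11

count = 11; pairs: (0,3), (0,4), (0,5), (1,4), (1,5), (1,6), (2,6), (3,6), (3,7), (4,7), (5,7)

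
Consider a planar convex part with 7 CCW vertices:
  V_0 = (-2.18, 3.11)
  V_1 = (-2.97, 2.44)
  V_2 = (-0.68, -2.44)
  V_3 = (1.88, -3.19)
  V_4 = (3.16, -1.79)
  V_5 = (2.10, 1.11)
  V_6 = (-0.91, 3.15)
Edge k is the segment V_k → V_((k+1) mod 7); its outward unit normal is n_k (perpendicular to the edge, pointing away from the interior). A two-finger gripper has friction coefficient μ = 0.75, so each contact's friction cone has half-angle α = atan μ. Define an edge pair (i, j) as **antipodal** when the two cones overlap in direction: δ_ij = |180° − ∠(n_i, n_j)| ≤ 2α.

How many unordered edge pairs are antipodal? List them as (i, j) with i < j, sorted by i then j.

α = atan 0.75 = 36.87°;  2α = 73.74°
n_0 = (-0.6468, +0.7627)
n_1 = (-0.9053, -0.4248)
n_2 = (-0.2812, -0.9597)
n_3 = (+0.7380, -0.6748)
n_4 = (+0.9392, +0.3433)
n_5 = (+0.5610, +0.8278)
n_6 = (-0.0315, +0.9995)
  (0,1): δ = 105.16°  ·
  (0,2): δ = 56.63°  ✓
  (0,3): δ = 7.26°  ✓
  (0,4): δ = 69.78°  ✓
  (0,5): δ = 105.57°  ·
  (0,6): δ = 141.50°  ·
  (1,2): δ = 131.47°  ·
  (1,3): δ = 67.58°  ✓
  (1,4): δ = 5.06°  ✓
  (1,5): δ = 30.73°  ✓
  (1,6): δ = 66.67°  ✓
  (2,3): δ = 116.11°  ·
  (2,4): δ = 53.59°  ✓
  (2,5): δ = 17.80°  ✓
  (2,6): δ = 18.13°  ✓
  (3,4): δ = 117.49°  ·
  (3,5): δ = 81.69°  ·
  (3,6): δ = 45.76°  ✓
  (4,5): δ = 144.21°  ·
  (4,6): δ = 108.27°  ·
  (5,6): δ = 144.07°  ·
antipodal pairs: 11

count = 11; pairs: (0,2), (0,3), (0,4), (1,3), (1,4), (1,5), (1,6), (2,4), (2,5), (2,6), (3,6)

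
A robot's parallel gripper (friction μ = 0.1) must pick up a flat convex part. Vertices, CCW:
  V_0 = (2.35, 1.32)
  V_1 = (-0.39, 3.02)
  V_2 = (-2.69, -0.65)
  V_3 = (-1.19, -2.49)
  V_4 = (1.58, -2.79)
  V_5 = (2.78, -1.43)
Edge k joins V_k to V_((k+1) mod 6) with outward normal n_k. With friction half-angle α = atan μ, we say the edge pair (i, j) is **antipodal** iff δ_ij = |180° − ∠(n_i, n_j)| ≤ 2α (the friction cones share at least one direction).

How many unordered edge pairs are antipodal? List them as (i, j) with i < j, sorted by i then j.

α = atan 0.1 = 5.71°;  2α = 11.42°
n_0 = (+0.5272, +0.8497)
n_1 = (-0.8473, +0.5310)
n_2 = (-0.7751, -0.6319)
n_3 = (-0.1077, -0.9942)
n_4 = (+0.7498, -0.6616)
n_5 = (+0.9880, +0.1545)
  (0,1): δ = 90.26°  ·
  (0,2): δ = 19.00°  ·
  (0,3): δ = 25.64°  ·
  (0,4): δ = 80.39°  ·
  (0,5): δ = 130.70°  ·
  (1,2): δ = 108.74°  ·
  (1,3): δ = 64.11°  ·
  (1,4): δ = 9.35°  ✓
  (1,5): δ = 40.96°  ·
  (2,3): δ = 135.37°  ·
  (2,4): δ = 80.61°  ·
  (2,5): δ = 30.30°  ·
  (3,4): δ = 125.24°  ·
  (3,5): δ = 74.93°  ·
  (4,5): δ = 129.69°  ·
antipodal pairs: 1

count = 1; pairs: (1,4)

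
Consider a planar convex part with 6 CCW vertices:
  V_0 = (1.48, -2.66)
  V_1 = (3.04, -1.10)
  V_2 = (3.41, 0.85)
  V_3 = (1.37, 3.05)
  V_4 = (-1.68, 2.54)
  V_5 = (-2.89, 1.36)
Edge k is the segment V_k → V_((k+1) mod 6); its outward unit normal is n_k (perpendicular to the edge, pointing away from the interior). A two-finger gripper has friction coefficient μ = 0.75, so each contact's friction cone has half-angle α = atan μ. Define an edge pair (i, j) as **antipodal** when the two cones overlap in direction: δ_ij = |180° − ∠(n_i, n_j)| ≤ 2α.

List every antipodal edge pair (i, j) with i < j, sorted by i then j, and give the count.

α = atan 0.75 = 36.87°;  2α = 73.74°
n_0 = (+0.7071, -0.7071)
n_1 = (+0.9825, -0.1864)
n_2 = (+0.7333, +0.6799)
n_3 = (-0.1649, +0.9863)
n_4 = (-0.6982, +0.7159)
n_5 = (-0.6770, -0.7360)
  (0,1): δ = 145.74°  ·
  (0,2): δ = 92.16°  ·
  (0,3): δ = 35.51°  ✓
  (0,4): δ = 0.72°  ✓
  (0,5): δ = 92.39°  ·
  (1,2): δ = 126.42°  ·
  (1,3): δ = 69.76°  ✓
  (1,4): δ = 34.98°  ✓
  (1,5): δ = 58.13°  ✓
  (2,3): δ = 123.35°  ·
  (2,4): δ = 88.56°  ·
  (2,5): δ = 4.55°  ✓
  (3,4): δ = 145.21°  ·
  (3,5): δ = 52.10°  ✓
  (4,5): δ = 86.89°  ·
antipodal pairs: 7

count = 7; pairs: (0,3), (0,4), (1,3), (1,4), (1,5), (2,5), (3,5)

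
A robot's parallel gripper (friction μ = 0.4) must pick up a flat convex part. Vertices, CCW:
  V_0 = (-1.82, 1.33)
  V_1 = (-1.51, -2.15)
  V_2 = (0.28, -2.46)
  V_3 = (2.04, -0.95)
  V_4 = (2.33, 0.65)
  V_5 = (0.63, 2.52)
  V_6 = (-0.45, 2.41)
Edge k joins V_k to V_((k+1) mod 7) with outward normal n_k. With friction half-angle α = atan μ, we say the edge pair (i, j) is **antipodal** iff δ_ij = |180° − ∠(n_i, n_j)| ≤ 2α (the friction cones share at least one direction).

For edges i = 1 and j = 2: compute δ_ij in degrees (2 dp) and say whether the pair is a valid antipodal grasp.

α = atan 0.4 = 21.80°;  2α = 43.60°
edge 1: e_1 = (+1.79, -0.31);  n_1 = (-0.1706, -0.9853)
edge 2: e_2 = (+1.76, +1.51);  n_2 = (+0.6511, -0.7590)
∠(n_1, n_2) = 50.45°
δ = |180° − 50.45°| = 129.55°
129.55° > 2α = 43.60°  →  invalid

δ = 129.55°, invalid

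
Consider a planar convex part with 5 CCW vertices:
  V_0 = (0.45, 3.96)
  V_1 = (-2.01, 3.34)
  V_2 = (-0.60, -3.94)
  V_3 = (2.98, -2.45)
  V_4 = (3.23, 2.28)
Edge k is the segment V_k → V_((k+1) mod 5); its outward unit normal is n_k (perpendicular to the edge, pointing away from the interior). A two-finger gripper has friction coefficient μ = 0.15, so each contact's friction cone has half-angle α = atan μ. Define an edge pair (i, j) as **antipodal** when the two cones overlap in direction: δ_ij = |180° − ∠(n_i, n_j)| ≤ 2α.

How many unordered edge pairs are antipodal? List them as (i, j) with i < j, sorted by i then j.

α = atan 0.15 = 8.53°;  2α = 17.06°
n_0 = (-0.2444, +0.9697)
n_1 = (-0.9818, -0.1901)
n_2 = (+0.3842, -0.9232)
n_3 = (+0.9986, -0.0528)
n_4 = (+0.5172, +0.8559)
  (0,1): δ = 93.18°  ·
  (0,2): δ = 8.45°  ✓
  (0,3): δ = 72.83°  ·
  (0,4): δ = 134.71°  ·
  (1,2): δ = 78.36°  ·
  (1,3): δ = 13.99°  ✓
  (1,4): δ = 47.89°  ·
  (2,3): δ = 115.62°  ·
  (2,4): δ = 53.74°  ·
  (3,4): δ = 118.12°  ·
antipodal pairs: 2

count = 2; pairs: (0,2), (1,3)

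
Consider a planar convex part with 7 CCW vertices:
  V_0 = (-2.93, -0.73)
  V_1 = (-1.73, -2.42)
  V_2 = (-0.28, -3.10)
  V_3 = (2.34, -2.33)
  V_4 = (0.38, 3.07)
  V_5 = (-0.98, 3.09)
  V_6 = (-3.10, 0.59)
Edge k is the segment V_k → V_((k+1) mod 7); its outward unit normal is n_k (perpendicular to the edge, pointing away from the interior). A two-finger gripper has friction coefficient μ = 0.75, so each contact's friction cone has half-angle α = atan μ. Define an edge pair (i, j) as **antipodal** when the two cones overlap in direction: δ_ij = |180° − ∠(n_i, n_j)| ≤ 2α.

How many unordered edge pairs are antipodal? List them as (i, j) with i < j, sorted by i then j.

α = atan 0.75 = 36.87°;  2α = 73.74°
n_0 = (-0.8154, -0.5790)
n_1 = (-0.4246, -0.9054)
n_2 = (+0.2820, -0.9594)
n_3 = (+0.9400, +0.3412)
n_4 = (+0.0147, +0.9999)
n_5 = (-0.7627, +0.6468)
n_6 = (-0.9918, -0.1277)
  (0,1): δ = 150.50°  ·
  (0,2): δ = 109.00°  ·
  (0,3): δ = 15.43°  ✓
  (0,4): δ = 53.78°  ✓
  (0,5): δ = 104.33°  ·
  (0,6): δ = 151.96°  ·
  (1,2): δ = 138.50°  ·
  (1,3): δ = 44.93°  ✓
  (1,4): δ = 24.28°  ✓
  (1,5): δ = 74.83°  ·
  (1,6): δ = 122.46°  ·
  (2,3): δ = 86.43°  ·
  (2,4): δ = 17.22°  ✓
  (2,5): δ = 33.32°  ✓
  (2,6): δ = 80.96°  ·
  (3,4): δ = 110.79°  ·
  (3,5): δ = 60.25°  ✓
  (3,6): δ = 12.61°  ✓
  (4,5): δ = 129.46°  ·
  (4,6): δ = 81.82°  ·
  (5,6): δ = 132.36°  ·
antipodal pairs: 8

count = 8; pairs: (0,3), (0,4), (1,3), (1,4), (2,4), (2,5), (3,5), (3,6)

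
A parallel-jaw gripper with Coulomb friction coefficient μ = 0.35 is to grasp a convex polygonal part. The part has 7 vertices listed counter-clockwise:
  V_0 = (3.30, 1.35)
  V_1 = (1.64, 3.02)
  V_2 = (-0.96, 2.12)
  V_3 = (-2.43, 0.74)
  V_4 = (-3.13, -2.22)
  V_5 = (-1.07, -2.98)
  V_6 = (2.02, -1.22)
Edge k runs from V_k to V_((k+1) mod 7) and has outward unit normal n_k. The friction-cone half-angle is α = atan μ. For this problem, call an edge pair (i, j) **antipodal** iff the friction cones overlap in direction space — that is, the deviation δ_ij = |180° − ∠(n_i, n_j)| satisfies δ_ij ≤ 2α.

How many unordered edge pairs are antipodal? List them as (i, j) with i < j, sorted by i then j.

α = atan 0.35 = 19.29°;  2α = 38.58°
n_0 = (+0.7092, +0.7050)
n_1 = (-0.3271, +0.9450)
n_2 = (-0.6844, +0.7291)
n_3 = (-0.9732, +0.2301)
n_4 = (-0.3461, -0.9382)
n_5 = (+0.4949, -0.8689)
n_6 = (+0.8951, -0.4458)
  (0,1): δ = 115.73°  ·
  (0,2): δ = 91.64°  ·
  (0,3): δ = 58.13°  ·
  (0,4): δ = 24.92°  ✓
  (0,5): δ = 74.84°  ·
  (0,6): δ = 108.70°  ·
  (1,2): δ = 155.90°  ·
  (1,3): δ = 122.40°  ·
  (1,4): δ = 39.34°  ·
  (1,5): δ = 10.57°  ✓
  (1,6): δ = 44.43°  ·
  (2,3): δ = 146.50°  ·
  (2,4): δ = 63.44°  ·
  (2,5): δ = 13.53°  ✓
  (2,6): δ = 20.33°  ✓
  (3,4): δ = 96.95°  ·
  (3,5): δ = 47.03°  ·
  (3,6): δ = 13.17°  ✓
  (4,5): δ = 130.08°  ·
  (4,6): δ = 96.23°  ·
  (5,6): δ = 146.14°  ·
antipodal pairs: 5

count = 5; pairs: (0,4), (1,5), (2,5), (2,6), (3,6)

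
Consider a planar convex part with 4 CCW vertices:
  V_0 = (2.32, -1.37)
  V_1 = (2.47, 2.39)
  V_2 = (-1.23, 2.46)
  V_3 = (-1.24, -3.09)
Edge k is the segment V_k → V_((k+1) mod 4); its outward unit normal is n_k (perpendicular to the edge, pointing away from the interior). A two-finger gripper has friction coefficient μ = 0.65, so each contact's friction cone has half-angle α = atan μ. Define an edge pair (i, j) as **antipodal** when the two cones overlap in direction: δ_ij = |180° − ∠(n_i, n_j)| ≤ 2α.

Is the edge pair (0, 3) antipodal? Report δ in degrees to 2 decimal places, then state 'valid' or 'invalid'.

δ = 118.07°, invalid

α = atan 0.65 = 33.02°;  2α = 66.05°
edge 0: e_0 = (+0.15, +3.76);  n_0 = (+0.9992, -0.0399)
edge 3: e_3 = (+3.56, +1.72);  n_3 = (+0.4350, -0.9004)
∠(n_0, n_3) = 61.93°
δ = |180° − 61.93°| = 118.07°
118.07° > 2α = 66.05°  →  invalid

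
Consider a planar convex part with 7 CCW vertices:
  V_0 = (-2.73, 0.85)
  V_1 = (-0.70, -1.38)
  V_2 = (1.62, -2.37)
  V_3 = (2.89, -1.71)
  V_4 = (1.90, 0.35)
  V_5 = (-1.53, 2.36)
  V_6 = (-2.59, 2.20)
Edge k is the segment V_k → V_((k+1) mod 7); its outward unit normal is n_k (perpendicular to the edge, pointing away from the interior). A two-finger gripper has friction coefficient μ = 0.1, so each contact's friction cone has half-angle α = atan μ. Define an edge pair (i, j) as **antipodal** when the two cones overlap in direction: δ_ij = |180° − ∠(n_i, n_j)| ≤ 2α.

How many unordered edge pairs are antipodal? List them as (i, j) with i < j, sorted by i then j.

count = 1; pairs: (1,4)

α = atan 0.1 = 5.71°;  2α = 11.42°
n_0 = (-0.7395, -0.6732)
n_1 = (-0.3925, -0.9198)
n_2 = (+0.4611, -0.8873)
n_3 = (+0.9013, +0.4332)
n_4 = (+0.5056, +0.8628)
n_5 = (-0.1493, +0.9888)
n_6 = (-0.9947, +0.1032)
  (0,1): δ = 155.42°  ·
  (0,2): δ = 104.85°  ·
  (0,3): δ = 16.64°  ·
  (0,4): δ = 17.32°  ·
  (0,5): δ = 56.27°  ·
  (0,6): δ = 131.77°  ·
  (1,2): δ = 129.43°  ·
  (1,3): δ = 41.22°  ·
  (1,4): δ = 7.26°  ✓
  (1,5): δ = 31.69°  ·
  (1,6): δ = 107.19°  ·
  (2,3): δ = 91.79°  ·
  (2,4): δ = 57.83°  ·
  (2,5): δ = 18.88°  ·
  (2,6): δ = 56.62°  ·
  (3,4): δ = 146.04°  ·
  (3,5): δ = 107.08°  ·
  (3,6): δ = 31.59°  ·
  (4,5): δ = 141.05°  ·
  (4,6): δ = 65.55°  ·
  (5,6): δ = 104.50°  ·
antipodal pairs: 1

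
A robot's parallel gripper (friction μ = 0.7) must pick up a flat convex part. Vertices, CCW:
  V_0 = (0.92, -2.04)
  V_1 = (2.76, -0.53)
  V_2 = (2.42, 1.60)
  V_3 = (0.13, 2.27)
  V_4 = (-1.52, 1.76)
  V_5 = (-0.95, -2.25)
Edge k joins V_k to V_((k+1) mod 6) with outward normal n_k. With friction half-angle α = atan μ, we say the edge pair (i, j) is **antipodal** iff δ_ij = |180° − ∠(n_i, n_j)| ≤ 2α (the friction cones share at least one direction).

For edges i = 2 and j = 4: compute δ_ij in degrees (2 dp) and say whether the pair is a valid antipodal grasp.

δ = 65.60°, valid

α = atan 0.7 = 34.99°;  2α = 69.98°
edge 2: e_2 = (-2.29, +0.67);  n_2 = (+0.2808, +0.9598)
edge 4: e_4 = (+0.57, -4.01);  n_4 = (-0.9900, -0.1407)
∠(n_2, n_4) = 114.40°
δ = |180° − 114.40°| = 65.60°
65.60° ≤ 2α = 69.98°  →  valid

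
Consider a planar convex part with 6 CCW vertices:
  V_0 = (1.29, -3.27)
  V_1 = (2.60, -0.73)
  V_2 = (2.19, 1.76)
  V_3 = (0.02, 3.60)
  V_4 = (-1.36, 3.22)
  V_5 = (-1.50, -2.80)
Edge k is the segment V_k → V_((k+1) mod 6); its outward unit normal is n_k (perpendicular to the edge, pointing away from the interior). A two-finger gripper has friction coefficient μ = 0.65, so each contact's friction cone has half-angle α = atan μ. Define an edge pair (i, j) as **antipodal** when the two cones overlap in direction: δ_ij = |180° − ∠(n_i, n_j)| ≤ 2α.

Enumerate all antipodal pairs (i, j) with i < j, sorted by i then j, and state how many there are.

count = 6; pairs: (0,3), (0,4), (1,4), (2,4), (2,5), (3,5)

α = atan 0.65 = 33.02°;  2α = 66.05°
n_0 = (+0.8888, -0.4584)
n_1 = (+0.9867, +0.1625)
n_2 = (+0.6467, +0.7627)
n_3 = (-0.2655, +0.9641)
n_4 = (-0.9997, +0.0232)
n_5 = (-0.1661, -0.9861)
  (0,1): δ = 143.37°  ·
  (0,2): δ = 103.01°  ·
  (0,3): δ = 47.32°  ✓
  (0,4): δ = 25.95°  ✓
  (0,5): δ = 107.72°  ·
  (1,2): δ = 139.65°  ·
  (1,3): δ = 83.95°  ·
  (1,4): δ = 10.68°  ✓
  (1,5): δ = 71.09°  ·
  (2,3): δ = 124.31°  ·
  (2,4): δ = 51.04°  ✓
  (2,5): δ = 30.73°  ✓
  (3,4): δ = 106.73°  ·
  (3,5): δ = 24.96°  ✓
  (4,5): δ = 98.23°  ·
antipodal pairs: 6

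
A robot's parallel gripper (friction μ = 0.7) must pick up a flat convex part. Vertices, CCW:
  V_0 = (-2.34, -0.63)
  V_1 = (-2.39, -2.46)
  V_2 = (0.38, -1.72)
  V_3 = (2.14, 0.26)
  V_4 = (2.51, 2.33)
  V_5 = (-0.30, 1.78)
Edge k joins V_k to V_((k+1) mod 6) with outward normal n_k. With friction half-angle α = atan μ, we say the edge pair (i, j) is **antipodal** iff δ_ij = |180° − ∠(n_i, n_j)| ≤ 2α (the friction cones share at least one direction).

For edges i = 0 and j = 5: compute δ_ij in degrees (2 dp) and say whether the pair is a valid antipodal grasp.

α = atan 0.7 = 34.99°;  2α = 69.98°
edge 0: e_0 = (-0.05, -1.83);  n_0 = (-0.9996, +0.0273)
edge 5: e_5 = (-2.04, -2.41);  n_5 = (-0.7633, +0.6461)
∠(n_0, n_5) = 38.68°
δ = |180° − 38.68°| = 141.32°
141.32° > 2α = 69.98°  →  invalid

δ = 141.32°, invalid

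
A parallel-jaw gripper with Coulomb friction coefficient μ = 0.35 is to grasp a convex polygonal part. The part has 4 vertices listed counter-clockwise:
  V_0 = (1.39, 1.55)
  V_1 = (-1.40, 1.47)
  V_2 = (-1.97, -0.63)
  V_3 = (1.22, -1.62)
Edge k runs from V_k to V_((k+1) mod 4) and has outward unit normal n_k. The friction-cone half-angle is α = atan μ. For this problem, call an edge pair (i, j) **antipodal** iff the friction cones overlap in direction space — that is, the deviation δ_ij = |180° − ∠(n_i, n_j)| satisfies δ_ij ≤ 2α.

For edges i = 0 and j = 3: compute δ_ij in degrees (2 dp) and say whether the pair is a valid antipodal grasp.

α = atan 0.35 = 19.29°;  2α = 38.58°
edge 0: e_0 = (-2.79, -0.08);  n_0 = (-0.0287, +0.9996)
edge 3: e_3 = (+0.17, +3.17);  n_3 = (+0.9986, -0.0536)
∠(n_0, n_3) = 94.71°
δ = |180° − 94.71°| = 85.29°
85.29° > 2α = 38.58°  →  invalid

δ = 85.29°, invalid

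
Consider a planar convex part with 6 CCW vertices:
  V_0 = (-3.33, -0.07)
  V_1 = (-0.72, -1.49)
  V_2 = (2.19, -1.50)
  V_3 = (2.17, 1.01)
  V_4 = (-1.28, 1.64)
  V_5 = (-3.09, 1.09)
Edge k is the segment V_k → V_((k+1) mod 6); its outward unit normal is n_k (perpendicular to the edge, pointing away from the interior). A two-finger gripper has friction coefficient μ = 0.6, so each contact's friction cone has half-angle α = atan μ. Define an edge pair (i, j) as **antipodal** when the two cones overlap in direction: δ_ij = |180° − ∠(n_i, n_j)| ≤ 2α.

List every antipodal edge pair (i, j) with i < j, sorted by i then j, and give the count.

count = 6; pairs: (0,2), (0,3), (0,4), (1,3), (1,4), (2,5)

α = atan 0.6 = 30.96°;  2α = 61.93°
n_0 = (-0.4779, -0.8784)
n_1 = (-0.0034, -1.0000)
n_2 = (+1.0000, +0.0080)
n_3 = (+0.1796, +0.9837)
n_4 = (-0.2907, +0.9568)
n_5 = (-0.9793, +0.2026)
  (0,1): δ = 151.65°  ·
  (0,2): δ = 60.99°  ✓
  (0,3): δ = 18.20°  ✓
  (0,4): δ = 45.45°  ✓
  (0,5): δ = 106.86°  ·
  (1,2): δ = 89.35°  ·
  (1,3): δ = 10.15°  ✓
  (1,4): δ = 17.10°  ✓
  (1,5): δ = 78.51°  ·
  (2,3): δ = 100.81°  ·
  (2,4): δ = 73.55°  ·
  (2,5): δ = 12.15°  ✓
  (3,4): δ = 152.75°  ·
  (3,5): δ = 91.34°  ·
  (4,5): δ = 118.59°  ·
antipodal pairs: 6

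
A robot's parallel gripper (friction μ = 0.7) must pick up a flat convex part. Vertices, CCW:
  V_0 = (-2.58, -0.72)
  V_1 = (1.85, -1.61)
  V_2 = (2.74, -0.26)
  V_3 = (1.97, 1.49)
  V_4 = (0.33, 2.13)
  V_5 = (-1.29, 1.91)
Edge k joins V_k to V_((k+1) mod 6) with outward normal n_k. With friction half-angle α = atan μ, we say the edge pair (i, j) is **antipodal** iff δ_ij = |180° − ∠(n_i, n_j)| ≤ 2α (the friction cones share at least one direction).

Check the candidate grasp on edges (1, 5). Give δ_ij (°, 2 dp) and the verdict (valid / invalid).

δ = 7.27°, valid

α = atan 0.7 = 34.99°;  2α = 69.98°
edge 1: e_1 = (+0.89, +1.35);  n_1 = (+0.8349, -0.5504)
edge 5: e_5 = (-1.29, -2.63);  n_5 = (-0.8978, +0.4404)
∠(n_1, n_5) = 172.73°
δ = |180° − 172.73°| = 7.27°
7.27° ≤ 2α = 69.98°  →  valid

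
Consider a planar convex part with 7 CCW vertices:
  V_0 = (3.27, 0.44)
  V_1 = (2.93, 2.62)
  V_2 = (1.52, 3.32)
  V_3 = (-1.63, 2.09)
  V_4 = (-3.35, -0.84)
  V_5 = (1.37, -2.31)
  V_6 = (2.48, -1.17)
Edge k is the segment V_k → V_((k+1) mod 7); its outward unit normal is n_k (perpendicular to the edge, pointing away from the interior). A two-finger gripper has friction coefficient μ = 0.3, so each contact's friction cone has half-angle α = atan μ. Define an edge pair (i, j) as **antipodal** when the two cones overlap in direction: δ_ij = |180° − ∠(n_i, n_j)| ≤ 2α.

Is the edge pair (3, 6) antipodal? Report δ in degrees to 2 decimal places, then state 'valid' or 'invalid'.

α = atan 0.3 = 16.70°;  2α = 33.40°
edge 3: e_3 = (-1.72, -2.93);  n_3 = (-0.8624, +0.5062)
edge 6: e_6 = (+0.79, +1.61);  n_6 = (+0.8977, -0.4405)
∠(n_3, n_6) = 175.72°
δ = |180° − 175.72°| = 4.28°
4.28° ≤ 2α = 33.40°  →  valid

δ = 4.28°, valid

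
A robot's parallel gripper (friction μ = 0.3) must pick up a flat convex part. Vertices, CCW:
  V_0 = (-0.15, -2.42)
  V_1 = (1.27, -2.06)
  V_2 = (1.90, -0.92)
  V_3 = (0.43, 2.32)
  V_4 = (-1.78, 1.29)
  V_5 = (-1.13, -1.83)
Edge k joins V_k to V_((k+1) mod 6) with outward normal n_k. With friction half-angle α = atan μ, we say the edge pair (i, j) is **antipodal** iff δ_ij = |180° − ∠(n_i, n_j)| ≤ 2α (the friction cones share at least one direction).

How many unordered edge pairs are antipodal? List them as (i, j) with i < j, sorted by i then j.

count = 2; pairs: (0,3), (2,4)

α = atan 0.3 = 16.70°;  2α = 33.40°
n_0 = (+0.2457, -0.9693)
n_1 = (+0.8752, -0.4837)
n_2 = (+0.9107, +0.4132)
n_3 = (-0.4224, +0.9064)
n_4 = (-0.9790, -0.2040)
n_5 = (-0.5158, -0.8567)
  (0,1): δ = 133.15°  ·
  (0,2): δ = 79.82°  ·
  (0,3): δ = 10.76°  ✓
  (0,4): δ = 87.54°  ·
  (0,5): δ = 134.72°  ·
  (1,2): δ = 126.67°  ·
  (1,3): δ = 36.09°  ·
  (1,4): δ = 40.69°  ·
  (1,5): δ = 87.88°  ·
  (2,3): δ = 89.42°  ·
  (2,4): δ = 12.64°  ✓
  (2,5): δ = 34.55°  ·
  (3,4): δ = 103.22°  ·
  (3,5): δ = 56.04°  ·
  (4,5): δ = 132.82°  ·
antipodal pairs: 2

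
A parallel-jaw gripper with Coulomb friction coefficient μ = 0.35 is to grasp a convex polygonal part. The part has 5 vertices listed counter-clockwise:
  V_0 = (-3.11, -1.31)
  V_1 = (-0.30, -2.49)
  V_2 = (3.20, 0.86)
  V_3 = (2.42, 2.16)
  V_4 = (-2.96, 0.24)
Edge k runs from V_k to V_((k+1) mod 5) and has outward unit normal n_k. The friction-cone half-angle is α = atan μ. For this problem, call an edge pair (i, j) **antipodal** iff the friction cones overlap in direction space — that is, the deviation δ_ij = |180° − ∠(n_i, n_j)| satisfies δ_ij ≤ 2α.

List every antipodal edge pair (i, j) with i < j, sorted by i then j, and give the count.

count = 3; pairs: (0,2), (1,3), (2,4)

α = atan 0.35 = 19.29°;  2α = 38.58°
n_0 = (-0.3872, -0.9220)
n_1 = (+0.6915, -0.7224)
n_2 = (+0.8575, +0.5145)
n_3 = (-0.3361, +0.9418)
n_4 = (-0.9954, +0.0963)
  (0,1): δ = 113.48°  ·
  (0,2): δ = 36.26°  ✓
  (0,3): δ = 42.42°  ·
  (0,4): δ = 107.25°  ·
  (1,2): δ = 102.78°  ·
  (1,3): δ = 24.11°  ✓
  (1,4): δ = 40.73°  ·
  (2,3): δ = 101.32°  ·
  (2,4): δ = 36.49°  ✓
  (3,4): δ = 115.17°  ·
antipodal pairs: 3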